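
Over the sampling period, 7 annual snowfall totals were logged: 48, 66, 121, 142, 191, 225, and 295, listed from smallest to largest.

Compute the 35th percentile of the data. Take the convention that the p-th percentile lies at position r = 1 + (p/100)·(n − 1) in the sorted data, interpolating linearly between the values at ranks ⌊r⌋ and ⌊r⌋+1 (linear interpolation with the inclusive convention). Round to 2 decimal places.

n = 7.
r = 1 + (35/100)·(7 − 1) = 1 + 2.1 = 3.1.
Rank 3 is 121 and rank 4 is 142.
Interpolate: 121 + 0.1·(142 − 121) = 121 + 0.1·21 = 123.1.

123.10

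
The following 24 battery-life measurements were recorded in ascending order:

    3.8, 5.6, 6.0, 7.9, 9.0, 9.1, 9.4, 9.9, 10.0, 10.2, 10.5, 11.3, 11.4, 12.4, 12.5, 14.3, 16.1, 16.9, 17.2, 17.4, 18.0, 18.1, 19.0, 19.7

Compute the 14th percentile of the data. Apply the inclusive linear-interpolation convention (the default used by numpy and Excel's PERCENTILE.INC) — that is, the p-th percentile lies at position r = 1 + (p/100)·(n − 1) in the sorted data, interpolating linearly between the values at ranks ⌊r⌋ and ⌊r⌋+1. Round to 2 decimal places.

n = 24.
r = 1 + (14/100)·(24 − 1) = 1 + 3.22 = 4.22.
Rank 4 is 7.9 and rank 5 is 9.0.
Interpolate: 7.9 + 0.22·(9.0 − 7.9) = 7.9 + 0.22·1.1 = 8.142.

8.14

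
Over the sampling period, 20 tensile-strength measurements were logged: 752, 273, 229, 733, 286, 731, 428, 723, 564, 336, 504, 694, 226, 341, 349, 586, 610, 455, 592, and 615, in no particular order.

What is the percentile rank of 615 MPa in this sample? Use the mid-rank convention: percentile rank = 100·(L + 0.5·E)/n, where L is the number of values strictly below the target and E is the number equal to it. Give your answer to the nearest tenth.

Sorted: 226, 229, 273, 286, 336, 341, 349, 428, 455, 504, 564, 586, 592, 610, 615, 694, 723, 731, 733, 752.
Count below 615: L = 14; count equal: E = 1; n = 20.
Percentile rank = 100·(14 + 0.5·1)/20 = 100·14.5/20 = 72.5.

72.5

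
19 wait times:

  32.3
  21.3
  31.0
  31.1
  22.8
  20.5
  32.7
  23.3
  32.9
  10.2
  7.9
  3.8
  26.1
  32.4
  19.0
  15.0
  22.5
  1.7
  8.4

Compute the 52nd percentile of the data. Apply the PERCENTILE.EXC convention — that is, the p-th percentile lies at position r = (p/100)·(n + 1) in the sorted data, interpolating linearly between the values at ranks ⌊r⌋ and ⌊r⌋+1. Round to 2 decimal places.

22.62

Sorted: 1.7, 3.8, 7.9, 8.4, 10.2, 15.0, 19.0, 20.5, 21.3, 22.5, 22.8, 23.3, 26.1, 31.0, 31.1, 32.3, 32.4, 32.7, 32.9.
n = 19.
r = (52/100)·(19 + 1) = 10.4.
Rank 10 is 22.5 and rank 11 is 22.8.
Interpolate: 22.5 + 0.4·(22.8 − 22.5) = 22.5 + 0.4·0.3 = 22.62.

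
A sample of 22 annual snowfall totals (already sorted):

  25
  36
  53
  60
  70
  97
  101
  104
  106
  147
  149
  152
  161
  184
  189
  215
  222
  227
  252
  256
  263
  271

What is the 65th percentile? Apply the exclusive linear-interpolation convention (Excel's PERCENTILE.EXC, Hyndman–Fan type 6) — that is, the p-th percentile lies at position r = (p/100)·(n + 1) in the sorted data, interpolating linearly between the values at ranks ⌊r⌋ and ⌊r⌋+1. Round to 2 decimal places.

188.75

n = 22.
r = (65/100)·(22 + 1) = 14.95.
Rank 14 is 184 and rank 15 is 189.
Interpolate: 184 + 0.95·(189 − 184) = 184 + 0.95·5 = 188.75.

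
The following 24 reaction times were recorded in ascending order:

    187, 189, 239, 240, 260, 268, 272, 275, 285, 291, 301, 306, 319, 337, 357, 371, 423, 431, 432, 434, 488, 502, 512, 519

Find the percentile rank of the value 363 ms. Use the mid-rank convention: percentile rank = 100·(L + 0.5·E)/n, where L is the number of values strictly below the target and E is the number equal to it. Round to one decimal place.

62.5

Count below 363: L = 15; count equal: E = 0; n = 24.
Percentile rank = 100·(15 + 0.5·0)/24 = 100·15/24 = 62.5.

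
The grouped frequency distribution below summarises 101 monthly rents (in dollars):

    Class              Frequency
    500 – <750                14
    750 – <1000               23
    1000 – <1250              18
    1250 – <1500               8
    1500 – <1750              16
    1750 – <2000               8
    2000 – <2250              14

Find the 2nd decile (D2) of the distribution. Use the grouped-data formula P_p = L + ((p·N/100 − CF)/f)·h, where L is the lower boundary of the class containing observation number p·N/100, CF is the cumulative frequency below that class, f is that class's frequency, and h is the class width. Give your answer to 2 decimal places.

N = 101; target position k = 20/100 · 101 = 20.2.
Cumulative frequencies: 14, 37, 55, 63, 79, 87, 101.
Observation 20.2 falls in the class 750 – <1000.
L = 750, CF = 14, f = 23, h = 250.
P20 = 750 + ((20.2 − 14)/23)·250 = 750 + 67.3913 = 817.391.

817.39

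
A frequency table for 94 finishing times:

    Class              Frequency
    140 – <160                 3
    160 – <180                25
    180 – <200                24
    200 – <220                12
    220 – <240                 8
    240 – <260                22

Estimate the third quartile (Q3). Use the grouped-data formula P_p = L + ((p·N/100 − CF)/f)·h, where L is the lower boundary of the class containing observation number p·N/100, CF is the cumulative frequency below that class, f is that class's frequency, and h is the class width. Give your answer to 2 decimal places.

236.25

N = 94; target position k = 75/100 · 94 = 70.5.
Cumulative frequencies: 3, 28, 52, 64, 72, 94.
Observation 70.5 falls in the class 220 – <240.
L = 220, CF = 64, f = 8, h = 20.
P75 = 220 + ((70.5 − 64)/8)·20 = 220 + 16.25 = 236.25.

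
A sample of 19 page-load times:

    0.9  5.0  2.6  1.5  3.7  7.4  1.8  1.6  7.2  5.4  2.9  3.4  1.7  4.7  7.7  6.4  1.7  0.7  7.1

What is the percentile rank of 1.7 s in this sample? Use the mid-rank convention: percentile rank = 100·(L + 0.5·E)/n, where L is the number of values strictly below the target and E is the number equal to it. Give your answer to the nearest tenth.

26.3

Sorted: 0.7, 0.9, 1.5, 1.6, 1.7, 1.7, 1.8, 2.6, 2.9, 3.4, 3.7, 4.7, 5.0, 5.4, 6.4, 7.1, 7.2, 7.4, 7.7.
Count below 1.7: L = 4; count equal: E = 2; n = 19.
Percentile rank = 100·(4 + 0.5·2)/19 = 100·5/19 = 26.32.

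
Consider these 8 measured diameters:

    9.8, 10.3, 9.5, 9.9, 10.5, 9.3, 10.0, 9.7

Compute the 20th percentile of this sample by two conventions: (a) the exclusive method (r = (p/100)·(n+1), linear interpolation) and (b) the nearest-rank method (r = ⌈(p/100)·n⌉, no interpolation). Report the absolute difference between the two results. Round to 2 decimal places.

Sorted: 9.3, 9.5, 9.7, 9.8, 9.9, 10.0, 10.3, 10.5.
n = 8.
(a) r = 1.8; between ranks 1 (9.3) and 2 (9.5): 9.46.
(b) the nearest-rank method: rank 2 → 9.5.
|9.46 − 9.5| = 0.04.

0.04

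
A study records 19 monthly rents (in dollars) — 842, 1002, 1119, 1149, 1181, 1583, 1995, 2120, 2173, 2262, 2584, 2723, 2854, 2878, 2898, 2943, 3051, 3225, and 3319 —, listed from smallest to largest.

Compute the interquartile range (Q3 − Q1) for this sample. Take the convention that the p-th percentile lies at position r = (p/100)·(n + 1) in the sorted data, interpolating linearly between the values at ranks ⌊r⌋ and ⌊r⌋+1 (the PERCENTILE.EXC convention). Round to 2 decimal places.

1717.00

n = 19.
P25: r = 5 (integer) → 1181.
P75: r = 15 (integer) → 2898.
Difference: 2898 − 1181 = 1717.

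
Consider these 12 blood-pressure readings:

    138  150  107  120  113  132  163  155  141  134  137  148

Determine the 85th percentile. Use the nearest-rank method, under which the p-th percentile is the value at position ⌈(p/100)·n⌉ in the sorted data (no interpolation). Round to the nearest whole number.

155

Sorted: 107, 113, 120, 132, 134, 137, 138, 141, 148, 150, 155, 163.
n = 12.
Position = ⌈85/100 · 12⌉ = ⌈10.2⌉ = 11.
The value at rank 11 is 155.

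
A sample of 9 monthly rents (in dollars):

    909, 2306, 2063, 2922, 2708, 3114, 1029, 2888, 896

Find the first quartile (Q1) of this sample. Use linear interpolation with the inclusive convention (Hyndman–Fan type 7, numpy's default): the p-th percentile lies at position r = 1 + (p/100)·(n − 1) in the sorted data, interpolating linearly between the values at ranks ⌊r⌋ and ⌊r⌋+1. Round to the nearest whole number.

Sorted: 896, 909, 1029, 2063, 2306, 2708, 2888, 2922, 3114.
n = 9.
r = 1 + (25/100)·(9 − 1) = 1 + 2 = 3.
r is an integer, so P25 is the value at rank 3: 1029.

1029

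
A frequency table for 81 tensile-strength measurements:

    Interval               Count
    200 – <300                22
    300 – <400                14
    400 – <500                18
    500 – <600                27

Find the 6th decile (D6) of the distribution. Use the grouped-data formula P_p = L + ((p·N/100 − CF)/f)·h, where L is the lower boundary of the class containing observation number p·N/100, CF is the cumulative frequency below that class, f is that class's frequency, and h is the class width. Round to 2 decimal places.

N = 81; target position k = 60/100 · 81 = 48.6.
Cumulative frequencies: 22, 36, 54, 81.
Observation 48.6 falls in the class 400 – <500.
L = 400, CF = 36, f = 18, h = 100.
P60 = 400 + ((48.6 − 36)/18)·100 = 400 + 70 = 470.

470.00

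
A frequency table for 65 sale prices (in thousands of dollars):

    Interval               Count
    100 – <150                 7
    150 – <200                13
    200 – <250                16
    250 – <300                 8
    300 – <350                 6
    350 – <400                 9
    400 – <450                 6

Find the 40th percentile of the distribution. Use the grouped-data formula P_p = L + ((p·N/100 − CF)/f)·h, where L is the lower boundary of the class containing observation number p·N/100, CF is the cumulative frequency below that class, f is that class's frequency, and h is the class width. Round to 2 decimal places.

N = 65; target position k = 40/100 · 65 = 26.
Cumulative frequencies: 7, 20, 36, 44, 50, 59, 65.
Observation 26 falls in the class 200 – <250.
L = 200, CF = 20, f = 16, h = 50.
P40 = 200 + ((26 − 20)/16)·50 = 200 + 18.75 = 218.75.

218.75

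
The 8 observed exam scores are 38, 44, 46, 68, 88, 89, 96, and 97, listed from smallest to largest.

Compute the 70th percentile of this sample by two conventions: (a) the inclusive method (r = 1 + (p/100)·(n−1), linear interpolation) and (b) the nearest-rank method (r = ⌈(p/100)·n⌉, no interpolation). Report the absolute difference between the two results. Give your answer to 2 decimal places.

n = 8.
(a) r = 5.9; between ranks 5 (88) and 6 (89): 88.9.
(b) the nearest-rank method: rank 6 → 89.
|88.9 − 89| = 0.1.

0.10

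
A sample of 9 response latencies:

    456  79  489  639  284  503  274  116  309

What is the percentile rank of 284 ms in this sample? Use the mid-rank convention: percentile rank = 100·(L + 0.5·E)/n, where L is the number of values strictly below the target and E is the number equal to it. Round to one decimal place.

38.9

Sorted: 79, 116, 274, 284, 309, 456, 489, 503, 639.
Count below 284: L = 3; count equal: E = 1; n = 9.
Percentile rank = 100·(3 + 0.5·1)/9 = 100·3.5/9 = 38.89.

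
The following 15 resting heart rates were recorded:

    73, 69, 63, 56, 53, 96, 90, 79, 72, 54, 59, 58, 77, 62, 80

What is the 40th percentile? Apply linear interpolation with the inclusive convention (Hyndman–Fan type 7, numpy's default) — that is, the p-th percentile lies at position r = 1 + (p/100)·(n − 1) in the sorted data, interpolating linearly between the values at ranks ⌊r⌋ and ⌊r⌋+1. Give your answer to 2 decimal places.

Sorted: 53, 54, 56, 58, 59, 62, 63, 69, 72, 73, 77, 79, 80, 90, 96.
n = 15.
r = 1 + (40/100)·(15 − 1) = 1 + 5.6 = 6.6.
Rank 6 is 62 and rank 7 is 63.
Interpolate: 62 + 0.6·(63 − 62) = 62 + 0.6·1 = 62.6.

62.60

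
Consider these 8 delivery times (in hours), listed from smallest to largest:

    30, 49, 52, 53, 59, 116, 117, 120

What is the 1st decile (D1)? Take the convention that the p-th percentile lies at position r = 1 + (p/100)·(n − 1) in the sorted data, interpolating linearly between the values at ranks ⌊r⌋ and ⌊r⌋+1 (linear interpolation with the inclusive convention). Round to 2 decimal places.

n = 8.
r = 1 + (10/100)·(8 − 1) = 1 + 0.7 = 1.7.
Rank 1 is 30 and rank 2 is 49.
Interpolate: 30 + 0.7·(49 − 30) = 30 + 0.7·19 = 43.3.

43.30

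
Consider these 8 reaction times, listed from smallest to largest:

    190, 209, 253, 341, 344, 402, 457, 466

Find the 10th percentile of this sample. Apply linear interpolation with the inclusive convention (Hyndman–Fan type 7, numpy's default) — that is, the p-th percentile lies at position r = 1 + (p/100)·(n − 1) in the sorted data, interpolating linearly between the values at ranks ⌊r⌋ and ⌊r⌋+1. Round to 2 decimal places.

n = 8.
r = 1 + (10/100)·(8 − 1) = 1 + 0.7 = 1.7.
Rank 1 is 190 and rank 2 is 209.
Interpolate: 190 + 0.7·(209 − 190) = 190 + 0.7·19 = 203.3.

203.30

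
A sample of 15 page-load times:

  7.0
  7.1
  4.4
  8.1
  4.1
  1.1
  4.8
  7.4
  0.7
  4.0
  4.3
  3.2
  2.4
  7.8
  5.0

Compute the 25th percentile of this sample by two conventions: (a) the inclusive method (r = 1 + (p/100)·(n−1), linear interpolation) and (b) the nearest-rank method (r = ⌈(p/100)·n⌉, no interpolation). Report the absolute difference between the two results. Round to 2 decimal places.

Sorted: 0.7, 1.1, 2.4, 3.2, 4.0, 4.1, 4.3, 4.4, 4.8, 5.0, 7.0, 7.1, 7.4, 7.8, 8.1.
n = 15.
(a) r = 4.5; between ranks 4 (3.2) and 5 (4.0): 3.6.
(b) the nearest-rank method: rank 4 → 3.2.
|3.6 − 3.2| = 0.4.

0.40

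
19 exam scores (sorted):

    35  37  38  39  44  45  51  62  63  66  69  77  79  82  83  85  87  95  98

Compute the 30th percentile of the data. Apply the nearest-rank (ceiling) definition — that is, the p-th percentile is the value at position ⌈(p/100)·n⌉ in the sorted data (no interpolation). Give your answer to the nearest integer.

45

n = 19.
Position = ⌈30/100 · 19⌉ = ⌈5.7⌉ = 6.
The value at rank 6 is 45.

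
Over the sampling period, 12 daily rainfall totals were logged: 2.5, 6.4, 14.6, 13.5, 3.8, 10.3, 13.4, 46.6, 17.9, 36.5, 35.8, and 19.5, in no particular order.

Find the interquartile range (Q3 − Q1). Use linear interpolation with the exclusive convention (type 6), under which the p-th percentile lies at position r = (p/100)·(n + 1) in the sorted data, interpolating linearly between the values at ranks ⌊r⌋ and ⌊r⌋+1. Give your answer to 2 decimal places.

24.35

Sorted: 2.5, 3.8, 6.4, 10.3, 13.4, 13.5, 14.6, 17.9, 19.5, 35.8, 36.5, 46.6.
n = 12.
P25: r = 3.25; ranks 3–4 are 6.4, 10.3; interpolating gives 7.375.
P75: r = 9.75; ranks 9–10 are 19.5, 35.8; interpolating gives 31.725.
Difference: 31.725 − 7.375 = 24.35.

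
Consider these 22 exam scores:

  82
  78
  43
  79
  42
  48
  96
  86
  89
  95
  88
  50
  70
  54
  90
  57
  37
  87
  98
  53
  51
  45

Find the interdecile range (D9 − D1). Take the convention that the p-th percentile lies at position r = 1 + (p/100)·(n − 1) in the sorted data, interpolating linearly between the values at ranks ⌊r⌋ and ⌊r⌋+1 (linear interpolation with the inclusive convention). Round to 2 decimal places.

Sorted: 37, 42, 43, 45, 48, 50, 51, 53, 54, 57, 70, 78, 79, 82, 86, 87, 88, 89, 90, 95, 96, 98.
n = 22.
P10: r = 3.1; ranks 3–4 are 43, 45; interpolating gives 43.2.
P90: r = 19.9; ranks 19–20 are 90, 95; interpolating gives 94.5.
Difference: 94.5 − 43.2 = 51.3.

51.30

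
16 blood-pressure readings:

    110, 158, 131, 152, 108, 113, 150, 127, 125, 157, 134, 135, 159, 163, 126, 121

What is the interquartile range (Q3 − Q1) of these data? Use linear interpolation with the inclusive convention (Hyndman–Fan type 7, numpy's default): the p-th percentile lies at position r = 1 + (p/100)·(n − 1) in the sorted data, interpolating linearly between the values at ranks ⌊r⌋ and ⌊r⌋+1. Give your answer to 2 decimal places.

29.25

Sorted: 108, 110, 113, 121, 125, 126, 127, 131, 134, 135, 150, 152, 157, 158, 159, 163.
n = 16.
P25: r = 4.75; ranks 4–5 are 121, 125; interpolating gives 124.
P75: r = 12.25; ranks 12–13 are 152, 157; interpolating gives 153.25.
Difference: 153.25 − 124 = 29.25.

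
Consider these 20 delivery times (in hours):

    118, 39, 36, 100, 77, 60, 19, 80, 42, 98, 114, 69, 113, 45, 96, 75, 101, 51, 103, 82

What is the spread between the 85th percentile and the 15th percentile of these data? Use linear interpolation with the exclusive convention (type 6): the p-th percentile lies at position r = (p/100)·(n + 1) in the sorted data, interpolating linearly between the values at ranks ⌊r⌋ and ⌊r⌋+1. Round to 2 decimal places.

Sorted: 19, 36, 39, 42, 45, 51, 60, 69, 75, 77, 80, 82, 96, 98, 100, 101, 103, 113, 114, 118.
n = 20.
P15: r = 3.15; ranks 3–4 are 39, 42; interpolating gives 39.45.
P85: r = 17.85; ranks 17–18 are 103, 113; interpolating gives 111.5.
Difference: 111.5 − 39.45 = 72.05.

72.05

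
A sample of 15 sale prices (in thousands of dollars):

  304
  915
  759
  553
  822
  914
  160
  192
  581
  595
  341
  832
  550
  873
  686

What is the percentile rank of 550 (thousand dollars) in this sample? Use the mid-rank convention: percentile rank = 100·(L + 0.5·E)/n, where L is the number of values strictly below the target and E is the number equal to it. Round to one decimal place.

Sorted: 160, 192, 304, 341, 550, 553, 581, 595, 686, 759, 822, 832, 873, 914, 915.
Count below 550: L = 4; count equal: E = 1; n = 15.
Percentile rank = 100·(4 + 0.5·1)/15 = 100·4.5/15 = 30.

30.0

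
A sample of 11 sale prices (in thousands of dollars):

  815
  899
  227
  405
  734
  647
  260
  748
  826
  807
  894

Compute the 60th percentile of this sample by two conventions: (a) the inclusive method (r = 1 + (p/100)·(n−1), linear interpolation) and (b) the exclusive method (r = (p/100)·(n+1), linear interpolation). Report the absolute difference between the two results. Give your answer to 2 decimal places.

1.60

Sorted: 227, 260, 405, 647, 734, 748, 807, 815, 826, 894, 899.
n = 11.
(a) r = 7 → value at rank 7 = 807.
(b) r = 7.2; between ranks 7 (807) and 8 (815): 808.6.
|807 − 808.6| = 1.6.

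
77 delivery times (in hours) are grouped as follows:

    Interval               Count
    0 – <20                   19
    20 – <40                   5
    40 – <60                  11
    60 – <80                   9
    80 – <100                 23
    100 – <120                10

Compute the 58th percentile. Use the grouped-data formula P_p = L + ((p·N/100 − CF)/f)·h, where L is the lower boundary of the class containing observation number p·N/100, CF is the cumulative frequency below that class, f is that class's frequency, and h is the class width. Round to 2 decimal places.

N = 77; target position k = 58/100 · 77 = 44.66.
Cumulative frequencies: 19, 24, 35, 44, 67, 77.
Observation 44.66 falls in the class 80 – <100.
L = 80, CF = 44, f = 23, h = 20.
P58 = 80 + ((44.66 − 44)/23)·20 = 80 + 0.573913 = 80.5739.

80.57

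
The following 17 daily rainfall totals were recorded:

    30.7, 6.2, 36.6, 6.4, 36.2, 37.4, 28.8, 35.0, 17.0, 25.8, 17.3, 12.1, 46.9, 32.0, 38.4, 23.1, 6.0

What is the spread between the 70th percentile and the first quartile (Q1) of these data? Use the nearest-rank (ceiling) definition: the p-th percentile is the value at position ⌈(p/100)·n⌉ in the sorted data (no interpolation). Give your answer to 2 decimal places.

Sorted: 6.0, 6.2, 6.4, 12.1, 17.0, 17.3, 23.1, 25.8, 28.8, 30.7, 32.0, 35.0, 36.2, 36.6, 37.4, 38.4, 46.9.
n = 17.
P25: rank ⌈25/100·17⌉ = 5 → 17.
P70: rank ⌈70/100·17⌉ = 12 → 35.
Difference: 35 − 17 = 18.

18.00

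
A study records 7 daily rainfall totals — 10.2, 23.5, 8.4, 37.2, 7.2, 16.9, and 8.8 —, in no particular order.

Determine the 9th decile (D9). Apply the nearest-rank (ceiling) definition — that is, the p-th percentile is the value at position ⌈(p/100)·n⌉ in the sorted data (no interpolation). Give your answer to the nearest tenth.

37.2

Sorted: 7.2, 8.4, 8.8, 10.2, 16.9, 23.5, 37.2.
n = 7.
Position = ⌈90/100 · 7⌉ = ⌈6.3⌉ = 7.
The value at rank 7 is 37.2.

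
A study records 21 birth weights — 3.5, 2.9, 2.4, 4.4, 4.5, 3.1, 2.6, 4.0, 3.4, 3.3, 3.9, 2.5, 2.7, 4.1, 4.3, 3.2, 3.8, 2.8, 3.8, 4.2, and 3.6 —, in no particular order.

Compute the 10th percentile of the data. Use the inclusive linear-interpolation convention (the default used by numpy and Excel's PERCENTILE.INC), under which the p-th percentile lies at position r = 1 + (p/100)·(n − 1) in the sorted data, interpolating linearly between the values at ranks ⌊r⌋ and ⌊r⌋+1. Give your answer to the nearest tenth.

2.6

Sorted: 2.4, 2.5, 2.6, 2.7, 2.8, 2.9, 3.1, 3.2, 3.3, 3.4, 3.5, 3.6, 3.8, 3.8, 3.9, 4.0, 4.1, 4.2, 4.3, 4.4, 4.5.
n = 21.
r = 1 + (10/100)·(21 − 1) = 1 + 2 = 3.
r is an integer, so P10 is the value at rank 3: 2.6.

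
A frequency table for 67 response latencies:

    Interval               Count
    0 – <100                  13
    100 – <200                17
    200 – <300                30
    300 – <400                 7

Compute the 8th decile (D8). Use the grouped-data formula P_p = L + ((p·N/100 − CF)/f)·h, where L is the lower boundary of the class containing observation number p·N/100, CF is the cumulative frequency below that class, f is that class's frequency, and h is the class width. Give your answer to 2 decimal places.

N = 67; target position k = 80/100 · 67 = 53.6.
Cumulative frequencies: 13, 30, 60, 67.
Observation 53.6 falls in the class 200 – <300.
L = 200, CF = 30, f = 30, h = 100.
P80 = 200 + ((53.6 − 30)/30)·100 = 200 + 78.6667 = 278.667.

278.67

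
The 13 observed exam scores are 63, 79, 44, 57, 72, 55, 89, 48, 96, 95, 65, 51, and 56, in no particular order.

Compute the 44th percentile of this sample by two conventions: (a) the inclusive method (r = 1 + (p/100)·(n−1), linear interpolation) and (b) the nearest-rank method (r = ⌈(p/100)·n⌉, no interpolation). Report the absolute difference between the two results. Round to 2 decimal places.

Sorted: 44, 48, 51, 55, 56, 57, 63, 65, 72, 79, 89, 95, 96.
n = 13.
(a) r = 6.28; between ranks 6 (57) and 7 (63): 58.68.
(b) the nearest-rank method: rank 6 → 57.
|58.68 − 57| = 1.68.

1.68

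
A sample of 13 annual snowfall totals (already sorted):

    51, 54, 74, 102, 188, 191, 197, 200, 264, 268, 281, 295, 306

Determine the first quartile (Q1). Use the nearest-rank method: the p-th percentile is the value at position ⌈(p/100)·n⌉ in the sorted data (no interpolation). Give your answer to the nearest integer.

102

n = 13.
Position = ⌈25/100 · 13⌉ = ⌈3.25⌉ = 4.
The value at rank 4 is 102.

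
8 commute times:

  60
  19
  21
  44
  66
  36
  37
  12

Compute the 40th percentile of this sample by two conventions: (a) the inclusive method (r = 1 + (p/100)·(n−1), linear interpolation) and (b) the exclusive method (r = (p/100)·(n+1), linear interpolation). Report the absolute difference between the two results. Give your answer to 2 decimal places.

Sorted: 12, 19, 21, 36, 37, 44, 60, 66.
n = 8.
(a) r = 3.8; between ranks 3 (21) and 4 (36): 33.
(b) r = 3.6; between ranks 3 (21) and 4 (36): 30.
|33 − 30| = 3.

3.00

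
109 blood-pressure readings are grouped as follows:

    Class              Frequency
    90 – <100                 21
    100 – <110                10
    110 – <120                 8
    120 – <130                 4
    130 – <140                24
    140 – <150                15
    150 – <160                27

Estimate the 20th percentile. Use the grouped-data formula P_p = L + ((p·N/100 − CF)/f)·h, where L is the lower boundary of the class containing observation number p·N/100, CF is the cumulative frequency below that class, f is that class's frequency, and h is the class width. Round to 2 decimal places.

N = 109; target position k = 20/100 · 109 = 21.8.
Cumulative frequencies: 21, 31, 39, 43, 67, 82, 109.
Observation 21.8 falls in the class 100 – <110.
L = 100, CF = 21, f = 10, h = 10.
P20 = 100 + ((21.8 − 21)/10)·10 = 100 + 0.8 = 100.8.

100.80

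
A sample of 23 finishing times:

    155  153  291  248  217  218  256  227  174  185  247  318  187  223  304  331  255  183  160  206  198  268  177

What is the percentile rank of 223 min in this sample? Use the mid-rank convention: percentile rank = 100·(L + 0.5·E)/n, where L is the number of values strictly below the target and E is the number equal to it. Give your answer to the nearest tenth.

54.3

Sorted: 153, 155, 160, 174, 177, 183, 185, 187, 198, 206, 217, 218, 223, 227, 247, 248, 255, 256, 268, 291, 304, 318, 331.
Count below 223: L = 12; count equal: E = 1; n = 23.
Percentile rank = 100·(12 + 0.5·1)/23 = 100·12.5/23 = 54.35.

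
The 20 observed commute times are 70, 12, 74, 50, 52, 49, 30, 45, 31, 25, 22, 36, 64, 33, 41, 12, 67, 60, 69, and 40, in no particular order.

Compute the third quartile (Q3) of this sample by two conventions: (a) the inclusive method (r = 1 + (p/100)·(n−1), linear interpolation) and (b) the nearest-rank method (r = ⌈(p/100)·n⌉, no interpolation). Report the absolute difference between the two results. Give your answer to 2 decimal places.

Sorted: 12, 12, 22, 25, 30, 31, 33, 36, 40, 41, 45, 49, 50, 52, 60, 64, 67, 69, 70, 74.
n = 20.
(a) r = 15.25; between ranks 15 (60) and 16 (64): 61.
(b) the nearest-rank method: rank 15 → 60.
|61 − 60| = 1.

1.00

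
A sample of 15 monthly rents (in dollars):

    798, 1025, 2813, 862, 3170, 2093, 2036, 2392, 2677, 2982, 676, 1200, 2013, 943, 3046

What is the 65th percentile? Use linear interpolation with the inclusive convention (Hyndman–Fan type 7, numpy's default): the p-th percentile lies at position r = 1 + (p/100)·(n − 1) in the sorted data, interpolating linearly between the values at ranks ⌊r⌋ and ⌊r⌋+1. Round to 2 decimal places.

2420.50

Sorted: 676, 798, 862, 943, 1025, 1200, 2013, 2036, 2093, 2392, 2677, 2813, 2982, 3046, 3170.
n = 15.
r = 1 + (65/100)·(15 − 1) = 1 + 9.1 = 10.1.
Rank 10 is 2392 and rank 11 is 2677.
Interpolate: 2392 + 0.1·(2677 − 2392) = 2392 + 0.1·285 = 2420.5.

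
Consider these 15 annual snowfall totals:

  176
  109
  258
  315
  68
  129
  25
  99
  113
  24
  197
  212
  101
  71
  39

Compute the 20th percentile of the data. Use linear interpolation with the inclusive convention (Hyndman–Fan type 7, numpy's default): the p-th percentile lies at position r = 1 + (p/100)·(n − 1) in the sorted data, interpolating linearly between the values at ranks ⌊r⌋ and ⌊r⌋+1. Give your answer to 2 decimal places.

Sorted: 24, 25, 39, 68, 71, 99, 101, 109, 113, 129, 176, 197, 212, 258, 315.
n = 15.
r = 1 + (20/100)·(15 − 1) = 1 + 2.8 = 3.8.
Rank 3 is 39 and rank 4 is 68.
Interpolate: 39 + 0.8·(68 − 39) = 39 + 0.8·29 = 62.2.

62.20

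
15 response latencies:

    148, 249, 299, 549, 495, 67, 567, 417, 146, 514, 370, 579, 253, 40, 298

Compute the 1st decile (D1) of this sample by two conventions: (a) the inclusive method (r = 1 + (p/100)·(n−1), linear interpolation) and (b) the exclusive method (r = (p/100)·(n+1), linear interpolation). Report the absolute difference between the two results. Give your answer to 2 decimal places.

Sorted: 40, 67, 146, 148, 249, 253, 298, 299, 370, 417, 495, 514, 549, 567, 579.
n = 15.
(a) r = 2.4; between ranks 2 (67) and 3 (146): 98.6.
(b) r = 1.6; between ranks 1 (40) and 2 (67): 56.2.
|98.6 − 56.2| = 42.4.

42.40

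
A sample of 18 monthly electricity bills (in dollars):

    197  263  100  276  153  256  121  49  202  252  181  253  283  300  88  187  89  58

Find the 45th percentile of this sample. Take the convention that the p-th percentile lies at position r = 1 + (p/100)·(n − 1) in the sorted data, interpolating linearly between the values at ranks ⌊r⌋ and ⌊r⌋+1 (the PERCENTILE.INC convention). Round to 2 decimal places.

184.90

Sorted: 49, 58, 88, 89, 100, 121, 153, 181, 187, 197, 202, 252, 253, 256, 263, 276, 283, 300.
n = 18.
r = 1 + (45/100)·(18 − 1) = 1 + 7.65 = 8.65.
Rank 8 is 181 and rank 9 is 187.
Interpolate: 181 + 0.65·(187 − 181) = 181 + 0.65·6 = 184.9.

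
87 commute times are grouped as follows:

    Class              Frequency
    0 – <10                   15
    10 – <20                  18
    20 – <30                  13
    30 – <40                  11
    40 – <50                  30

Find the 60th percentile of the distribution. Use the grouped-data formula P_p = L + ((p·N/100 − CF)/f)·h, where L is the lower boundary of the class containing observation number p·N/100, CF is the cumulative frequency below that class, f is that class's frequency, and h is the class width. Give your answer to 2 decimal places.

35.64

N = 87; target position k = 60/100 · 87 = 52.2.
Cumulative frequencies: 15, 33, 46, 57, 87.
Observation 52.2 falls in the class 30 – <40.
L = 30, CF = 46, f = 11, h = 10.
P60 = 30 + ((52.2 − 46)/11)·10 = 30 + 5.63636 = 35.6364.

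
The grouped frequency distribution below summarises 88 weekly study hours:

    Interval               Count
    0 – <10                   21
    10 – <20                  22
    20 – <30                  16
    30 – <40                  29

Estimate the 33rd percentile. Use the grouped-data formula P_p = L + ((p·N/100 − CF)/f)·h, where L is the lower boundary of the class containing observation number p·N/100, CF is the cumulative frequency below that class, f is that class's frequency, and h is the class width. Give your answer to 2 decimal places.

13.65

N = 88; target position k = 33/100 · 88 = 29.04.
Cumulative frequencies: 21, 43, 59, 88.
Observation 29.04 falls in the class 10 – <20.
L = 10, CF = 21, f = 22, h = 10.
P33 = 10 + ((29.04 − 21)/22)·10 = 10 + 3.65455 = 13.6545.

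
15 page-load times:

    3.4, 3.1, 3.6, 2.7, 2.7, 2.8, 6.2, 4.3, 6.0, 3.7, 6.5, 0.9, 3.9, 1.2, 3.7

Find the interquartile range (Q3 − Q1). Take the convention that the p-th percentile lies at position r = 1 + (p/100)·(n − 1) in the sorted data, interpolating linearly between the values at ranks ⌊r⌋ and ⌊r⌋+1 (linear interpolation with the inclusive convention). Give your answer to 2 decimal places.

Sorted: 0.9, 1.2, 2.7, 2.7, 2.8, 3.1, 3.4, 3.6, 3.7, 3.7, 3.9, 4.3, 6.0, 6.2, 6.5.
n = 15.
P25: r = 4.5; ranks 4–5 are 2.7, 2.8; interpolating gives 2.75.
P75: r = 11.5; ranks 11–12 are 3.9, 4.3; interpolating gives 4.1.
Difference: 4.1 − 2.75 = 1.35.

1.35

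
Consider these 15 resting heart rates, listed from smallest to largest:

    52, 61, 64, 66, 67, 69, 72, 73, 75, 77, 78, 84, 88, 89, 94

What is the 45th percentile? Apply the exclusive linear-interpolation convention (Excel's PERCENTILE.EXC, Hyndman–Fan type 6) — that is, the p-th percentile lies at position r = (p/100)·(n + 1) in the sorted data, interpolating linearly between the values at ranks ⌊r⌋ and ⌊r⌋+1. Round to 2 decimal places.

n = 15.
r = (45/100)·(15 + 1) = 7.2.
Rank 7 is 72 and rank 8 is 73.
Interpolate: 72 + 0.2·(73 − 72) = 72 + 0.2·1 = 72.2.

72.20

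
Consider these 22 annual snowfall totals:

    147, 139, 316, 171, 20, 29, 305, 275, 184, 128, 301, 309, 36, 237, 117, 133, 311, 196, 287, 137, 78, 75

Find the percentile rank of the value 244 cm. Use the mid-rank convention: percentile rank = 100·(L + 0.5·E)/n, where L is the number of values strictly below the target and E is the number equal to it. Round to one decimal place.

Sorted: 20, 29, 36, 75, 78, 117, 128, 133, 137, 139, 147, 171, 184, 196, 237, 275, 287, 301, 305, 309, 311, 316.
Count below 244: L = 15; count equal: E = 0; n = 22.
Percentile rank = 100·(15 + 0.5·0)/22 = 100·15/22 = 68.18.

68.2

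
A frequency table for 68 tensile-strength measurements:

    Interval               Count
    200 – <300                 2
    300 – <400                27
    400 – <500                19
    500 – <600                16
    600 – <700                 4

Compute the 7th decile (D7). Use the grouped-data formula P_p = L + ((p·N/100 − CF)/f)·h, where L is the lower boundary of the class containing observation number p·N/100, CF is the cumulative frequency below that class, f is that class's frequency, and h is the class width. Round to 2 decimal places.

497.89

N = 68; target position k = 70/100 · 68 = 47.6.
Cumulative frequencies: 2, 29, 48, 64, 68.
Observation 47.6 falls in the class 400 – <500.
L = 400, CF = 29, f = 19, h = 100.
P70 = 400 + ((47.6 − 29)/19)·100 = 400 + 97.8947 = 497.895.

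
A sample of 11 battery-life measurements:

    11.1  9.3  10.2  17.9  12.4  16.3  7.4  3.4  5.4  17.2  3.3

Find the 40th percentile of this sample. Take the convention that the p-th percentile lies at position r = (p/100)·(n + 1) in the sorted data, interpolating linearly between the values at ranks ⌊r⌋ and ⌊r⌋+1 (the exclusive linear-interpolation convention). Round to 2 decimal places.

8.92

Sorted: 3.3, 3.4, 5.4, 7.4, 9.3, 10.2, 11.1, 12.4, 16.3, 17.2, 17.9.
n = 11.
r = (40/100)·(11 + 1) = 4.8.
Rank 4 is 7.4 and rank 5 is 9.3.
Interpolate: 7.4 + 0.8·(9.3 − 7.4) = 7.4 + 0.8·1.9 = 8.92.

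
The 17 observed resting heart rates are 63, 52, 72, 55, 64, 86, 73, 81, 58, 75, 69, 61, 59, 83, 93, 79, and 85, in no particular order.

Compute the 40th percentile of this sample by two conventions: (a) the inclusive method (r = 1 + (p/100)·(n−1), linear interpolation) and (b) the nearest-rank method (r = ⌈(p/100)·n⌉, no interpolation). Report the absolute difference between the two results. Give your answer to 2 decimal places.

Sorted: 52, 55, 58, 59, 61, 63, 64, 69, 72, 73, 75, 79, 81, 83, 85, 86, 93.
n = 17.
(a) r = 7.4; between ranks 7 (64) and 8 (69): 66.
(b) the nearest-rank method: rank 7 → 64.
|66 − 64| = 2.

2.00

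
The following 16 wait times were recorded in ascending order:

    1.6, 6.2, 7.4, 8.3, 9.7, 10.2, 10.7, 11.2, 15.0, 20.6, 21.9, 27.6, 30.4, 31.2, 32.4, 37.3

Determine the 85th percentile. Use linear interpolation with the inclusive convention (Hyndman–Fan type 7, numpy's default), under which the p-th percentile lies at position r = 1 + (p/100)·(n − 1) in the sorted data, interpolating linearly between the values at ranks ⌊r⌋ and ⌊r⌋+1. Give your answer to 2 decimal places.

n = 16.
r = 1 + (85/100)·(16 − 1) = 1 + 12.75 = 13.75.
Rank 13 is 30.4 and rank 14 is 31.2.
Interpolate: 30.4 + 0.75·(31.2 − 30.4) = 30.4 + 0.75·0.8 = 31.

31.00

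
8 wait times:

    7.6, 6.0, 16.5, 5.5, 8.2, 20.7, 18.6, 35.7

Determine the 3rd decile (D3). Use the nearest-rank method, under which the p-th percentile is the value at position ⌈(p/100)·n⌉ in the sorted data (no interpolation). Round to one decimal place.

7.6

Sorted: 5.5, 6.0, 7.6, 8.2, 16.5, 18.6, 20.7, 35.7.
n = 8.
Position = ⌈30/100 · 8⌉ = ⌈2.4⌉ = 3.
The value at rank 3 is 7.6.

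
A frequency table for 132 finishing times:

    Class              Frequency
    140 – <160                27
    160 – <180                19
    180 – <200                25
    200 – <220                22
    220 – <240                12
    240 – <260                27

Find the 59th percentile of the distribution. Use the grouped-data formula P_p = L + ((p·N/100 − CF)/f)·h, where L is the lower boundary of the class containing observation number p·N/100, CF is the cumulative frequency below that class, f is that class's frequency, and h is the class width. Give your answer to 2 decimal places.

N = 132; target position k = 59/100 · 132 = 77.88.
Cumulative frequencies: 27, 46, 71, 93, 105, 132.
Observation 77.88 falls in the class 200 – <220.
L = 200, CF = 71, f = 22, h = 20.
P59 = 200 + ((77.88 − 71)/22)·20 = 200 + 6.25455 = 206.255.

206.25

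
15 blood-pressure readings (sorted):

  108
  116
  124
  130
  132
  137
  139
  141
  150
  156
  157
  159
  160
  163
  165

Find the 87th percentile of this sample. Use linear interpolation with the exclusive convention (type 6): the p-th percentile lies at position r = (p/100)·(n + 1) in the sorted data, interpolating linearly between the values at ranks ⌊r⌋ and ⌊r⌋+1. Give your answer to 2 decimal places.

162.76

n = 15.
r = (87/100)·(15 + 1) = 13.92.
Rank 13 is 160 and rank 14 is 163.
Interpolate: 160 + 0.92·(163 − 160) = 160 + 0.92·3 = 162.76.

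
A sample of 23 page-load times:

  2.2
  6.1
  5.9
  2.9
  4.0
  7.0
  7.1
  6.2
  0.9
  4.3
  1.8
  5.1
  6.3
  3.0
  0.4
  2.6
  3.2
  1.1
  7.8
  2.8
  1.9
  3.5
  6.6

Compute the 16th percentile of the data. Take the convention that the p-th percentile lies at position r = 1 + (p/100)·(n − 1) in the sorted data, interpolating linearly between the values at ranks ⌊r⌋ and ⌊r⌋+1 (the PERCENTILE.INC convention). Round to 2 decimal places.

1.85

Sorted: 0.4, 0.9, 1.1, 1.8, 1.9, 2.2, 2.6, 2.8, 2.9, 3.0, 3.2, 3.5, 4.0, 4.3, 5.1, 5.9, 6.1, 6.2, 6.3, 6.6, 7.0, 7.1, 7.8.
n = 23.
r = 1 + (16/100)·(23 − 1) = 1 + 3.52 = 4.52.
Rank 4 is 1.8 and rank 5 is 1.9.
Interpolate: 1.8 + 0.52·(1.9 − 1.8) = 1.8 + 0.52·0.1 = 1.852.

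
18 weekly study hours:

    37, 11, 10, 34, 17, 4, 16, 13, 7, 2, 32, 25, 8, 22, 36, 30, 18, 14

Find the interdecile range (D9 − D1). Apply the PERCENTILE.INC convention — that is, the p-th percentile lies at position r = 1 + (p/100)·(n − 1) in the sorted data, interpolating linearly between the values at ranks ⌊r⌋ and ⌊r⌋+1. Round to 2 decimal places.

Sorted: 2, 4, 7, 8, 10, 11, 13, 14, 16, 17, 18, 22, 25, 30, 32, 34, 36, 37.
n = 18.
P10: r = 2.7; ranks 2–3 are 4, 7; interpolating gives 6.1.
P90: r = 16.3; ranks 16–17 are 34, 36; interpolating gives 34.6.
Difference: 34.6 − 6.1 = 28.5.

28.50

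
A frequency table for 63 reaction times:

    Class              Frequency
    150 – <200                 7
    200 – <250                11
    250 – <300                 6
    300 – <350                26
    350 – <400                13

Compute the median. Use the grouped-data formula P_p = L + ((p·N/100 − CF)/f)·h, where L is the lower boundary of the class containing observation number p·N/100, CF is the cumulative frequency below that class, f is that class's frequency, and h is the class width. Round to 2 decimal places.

N = 63; target position k = 50/100 · 63 = 31.5.
Cumulative frequencies: 7, 18, 24, 50, 63.
Observation 31.5 falls in the class 300 – <350.
L = 300, CF = 24, f = 26, h = 50.
P50 = 300 + ((31.5 − 24)/26)·50 = 300 + 14.4231 = 314.423.

314.42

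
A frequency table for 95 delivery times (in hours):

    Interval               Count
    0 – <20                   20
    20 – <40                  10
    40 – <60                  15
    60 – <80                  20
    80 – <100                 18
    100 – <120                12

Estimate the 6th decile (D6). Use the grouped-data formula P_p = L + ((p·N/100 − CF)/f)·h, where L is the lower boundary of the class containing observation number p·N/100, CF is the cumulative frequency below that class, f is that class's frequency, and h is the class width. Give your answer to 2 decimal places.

72.00

N = 95; target position k = 60/100 · 95 = 57.
Cumulative frequencies: 20, 30, 45, 65, 83, 95.
Observation 57 falls in the class 60 – <80.
L = 60, CF = 45, f = 20, h = 20.
P60 = 60 + ((57 − 45)/20)·20 = 60 + 12 = 72.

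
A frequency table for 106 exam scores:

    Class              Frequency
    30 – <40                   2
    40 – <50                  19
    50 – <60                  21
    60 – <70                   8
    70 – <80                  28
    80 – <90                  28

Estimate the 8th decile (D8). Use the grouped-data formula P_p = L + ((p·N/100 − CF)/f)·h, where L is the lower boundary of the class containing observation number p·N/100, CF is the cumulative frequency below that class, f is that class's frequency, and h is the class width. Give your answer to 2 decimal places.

N = 106; target position k = 80/100 · 106 = 84.8.
Cumulative frequencies: 2, 21, 42, 50, 78, 106.
Observation 84.8 falls in the class 80 – <90.
L = 80, CF = 78, f = 28, h = 10.
P80 = 80 + ((84.8 − 78)/28)·10 = 80 + 2.42857 = 82.4286.

82.43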